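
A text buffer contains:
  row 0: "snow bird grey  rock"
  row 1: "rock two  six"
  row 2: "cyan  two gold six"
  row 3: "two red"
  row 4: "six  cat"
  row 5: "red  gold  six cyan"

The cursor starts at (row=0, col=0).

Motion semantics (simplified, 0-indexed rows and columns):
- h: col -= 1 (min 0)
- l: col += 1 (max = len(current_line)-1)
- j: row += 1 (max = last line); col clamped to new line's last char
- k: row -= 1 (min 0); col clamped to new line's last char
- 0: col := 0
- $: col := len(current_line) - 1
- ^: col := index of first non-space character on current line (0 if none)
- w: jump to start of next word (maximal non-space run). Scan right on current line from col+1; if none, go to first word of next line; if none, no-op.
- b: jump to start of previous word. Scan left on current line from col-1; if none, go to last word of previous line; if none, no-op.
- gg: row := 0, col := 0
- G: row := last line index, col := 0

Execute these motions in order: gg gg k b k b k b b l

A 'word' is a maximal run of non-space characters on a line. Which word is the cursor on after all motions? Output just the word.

After 1 (gg): row=0 col=0 char='s'
After 2 (gg): row=0 col=0 char='s'
After 3 (k): row=0 col=0 char='s'
After 4 (b): row=0 col=0 char='s'
After 5 (k): row=0 col=0 char='s'
After 6 (b): row=0 col=0 char='s'
After 7 (k): row=0 col=0 char='s'
After 8 (b): row=0 col=0 char='s'
After 9 (b): row=0 col=0 char='s'
After 10 (l): row=0 col=1 char='n'

Answer: snow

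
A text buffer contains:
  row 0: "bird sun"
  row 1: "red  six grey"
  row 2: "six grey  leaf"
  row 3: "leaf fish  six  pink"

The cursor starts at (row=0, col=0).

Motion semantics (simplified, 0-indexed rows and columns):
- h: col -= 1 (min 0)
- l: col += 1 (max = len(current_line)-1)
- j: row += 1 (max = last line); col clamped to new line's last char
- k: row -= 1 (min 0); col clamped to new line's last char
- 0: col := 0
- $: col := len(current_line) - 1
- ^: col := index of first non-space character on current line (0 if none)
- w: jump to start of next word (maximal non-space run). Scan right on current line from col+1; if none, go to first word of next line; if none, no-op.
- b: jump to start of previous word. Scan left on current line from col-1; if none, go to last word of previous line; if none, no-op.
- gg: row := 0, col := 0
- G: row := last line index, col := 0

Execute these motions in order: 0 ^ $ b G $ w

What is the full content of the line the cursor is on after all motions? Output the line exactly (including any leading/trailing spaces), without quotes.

After 1 (0): row=0 col=0 char='b'
After 2 (^): row=0 col=0 char='b'
After 3 ($): row=0 col=7 char='n'
After 4 (b): row=0 col=5 char='s'
After 5 (G): row=3 col=0 char='l'
After 6 ($): row=3 col=19 char='k'
After 7 (w): row=3 col=19 char='k'

Answer: leaf fish  six  pink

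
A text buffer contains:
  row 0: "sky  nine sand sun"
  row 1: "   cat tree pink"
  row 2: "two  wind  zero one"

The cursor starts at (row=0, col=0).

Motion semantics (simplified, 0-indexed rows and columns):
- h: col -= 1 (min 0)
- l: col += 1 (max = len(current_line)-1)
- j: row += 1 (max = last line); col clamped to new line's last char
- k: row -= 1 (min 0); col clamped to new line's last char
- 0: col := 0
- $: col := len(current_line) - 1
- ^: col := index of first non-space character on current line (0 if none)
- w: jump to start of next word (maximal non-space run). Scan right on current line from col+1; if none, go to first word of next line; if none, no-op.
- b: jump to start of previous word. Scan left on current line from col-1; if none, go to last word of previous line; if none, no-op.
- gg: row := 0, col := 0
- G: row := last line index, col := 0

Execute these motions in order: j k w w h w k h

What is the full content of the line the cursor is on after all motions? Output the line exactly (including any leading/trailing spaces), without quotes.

Answer: sky  nine sand sun

Derivation:
After 1 (j): row=1 col=0 char='_'
After 2 (k): row=0 col=0 char='s'
After 3 (w): row=0 col=5 char='n'
After 4 (w): row=0 col=10 char='s'
After 5 (h): row=0 col=9 char='_'
After 6 (w): row=0 col=10 char='s'
After 7 (k): row=0 col=10 char='s'
After 8 (h): row=0 col=9 char='_'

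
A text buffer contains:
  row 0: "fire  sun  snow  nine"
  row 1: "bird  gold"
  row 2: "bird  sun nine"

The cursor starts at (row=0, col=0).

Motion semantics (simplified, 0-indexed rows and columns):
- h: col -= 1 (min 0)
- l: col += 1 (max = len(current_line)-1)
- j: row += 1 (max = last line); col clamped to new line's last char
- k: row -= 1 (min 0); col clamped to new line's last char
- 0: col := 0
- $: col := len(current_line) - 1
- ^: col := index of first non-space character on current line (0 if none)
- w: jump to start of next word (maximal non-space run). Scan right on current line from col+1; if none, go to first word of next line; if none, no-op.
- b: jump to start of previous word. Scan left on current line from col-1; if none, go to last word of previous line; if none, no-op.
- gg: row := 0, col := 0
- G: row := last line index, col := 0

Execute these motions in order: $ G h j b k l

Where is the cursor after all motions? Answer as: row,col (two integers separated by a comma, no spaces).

After 1 ($): row=0 col=20 char='e'
After 2 (G): row=2 col=0 char='b'
After 3 (h): row=2 col=0 char='b'
After 4 (j): row=2 col=0 char='b'
After 5 (b): row=1 col=6 char='g'
After 6 (k): row=0 col=6 char='s'
After 7 (l): row=0 col=7 char='u'

Answer: 0,7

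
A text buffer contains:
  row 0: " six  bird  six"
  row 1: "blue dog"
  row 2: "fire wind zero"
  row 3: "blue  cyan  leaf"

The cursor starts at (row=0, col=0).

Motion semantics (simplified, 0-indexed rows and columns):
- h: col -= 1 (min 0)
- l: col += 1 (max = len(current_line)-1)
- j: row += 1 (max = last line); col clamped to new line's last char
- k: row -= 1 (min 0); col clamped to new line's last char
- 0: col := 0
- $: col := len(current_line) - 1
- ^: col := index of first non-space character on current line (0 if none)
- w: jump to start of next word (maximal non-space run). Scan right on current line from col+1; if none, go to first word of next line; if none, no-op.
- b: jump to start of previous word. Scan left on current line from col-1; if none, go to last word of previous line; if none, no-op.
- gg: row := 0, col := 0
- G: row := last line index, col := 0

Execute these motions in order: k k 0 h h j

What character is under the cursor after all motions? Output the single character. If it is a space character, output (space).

After 1 (k): row=0 col=0 char='_'
After 2 (k): row=0 col=0 char='_'
After 3 (0): row=0 col=0 char='_'
After 4 (h): row=0 col=0 char='_'
After 5 (h): row=0 col=0 char='_'
After 6 (j): row=1 col=0 char='b'

Answer: b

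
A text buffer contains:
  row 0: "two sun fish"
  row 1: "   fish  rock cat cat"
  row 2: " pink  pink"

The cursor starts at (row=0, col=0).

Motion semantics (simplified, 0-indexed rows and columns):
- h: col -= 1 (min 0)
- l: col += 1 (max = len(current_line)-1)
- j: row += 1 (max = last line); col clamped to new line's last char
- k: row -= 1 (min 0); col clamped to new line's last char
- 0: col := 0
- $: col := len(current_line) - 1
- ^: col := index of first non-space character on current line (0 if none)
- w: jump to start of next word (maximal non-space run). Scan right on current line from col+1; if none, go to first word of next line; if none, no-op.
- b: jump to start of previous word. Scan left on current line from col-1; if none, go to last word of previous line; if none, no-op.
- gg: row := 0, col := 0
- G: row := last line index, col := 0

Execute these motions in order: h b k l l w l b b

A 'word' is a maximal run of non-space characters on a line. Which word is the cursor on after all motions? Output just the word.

Answer: two

Derivation:
After 1 (h): row=0 col=0 char='t'
After 2 (b): row=0 col=0 char='t'
After 3 (k): row=0 col=0 char='t'
After 4 (l): row=0 col=1 char='w'
After 5 (l): row=0 col=2 char='o'
After 6 (w): row=0 col=4 char='s'
After 7 (l): row=0 col=5 char='u'
After 8 (b): row=0 col=4 char='s'
After 9 (b): row=0 col=0 char='t'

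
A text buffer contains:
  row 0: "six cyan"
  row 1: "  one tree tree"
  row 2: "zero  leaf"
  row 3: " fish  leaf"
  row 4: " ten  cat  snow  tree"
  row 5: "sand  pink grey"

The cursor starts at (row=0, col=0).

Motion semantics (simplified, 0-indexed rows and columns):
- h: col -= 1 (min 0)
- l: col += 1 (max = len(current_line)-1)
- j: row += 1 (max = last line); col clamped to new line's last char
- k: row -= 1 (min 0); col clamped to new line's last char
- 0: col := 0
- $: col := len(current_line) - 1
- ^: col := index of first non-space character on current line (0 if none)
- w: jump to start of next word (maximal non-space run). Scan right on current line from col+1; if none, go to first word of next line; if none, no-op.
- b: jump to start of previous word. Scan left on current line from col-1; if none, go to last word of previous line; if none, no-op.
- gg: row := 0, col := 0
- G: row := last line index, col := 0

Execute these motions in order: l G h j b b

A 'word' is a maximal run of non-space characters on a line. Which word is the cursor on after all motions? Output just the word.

Answer: snow

Derivation:
After 1 (l): row=0 col=1 char='i'
After 2 (G): row=5 col=0 char='s'
After 3 (h): row=5 col=0 char='s'
After 4 (j): row=5 col=0 char='s'
After 5 (b): row=4 col=17 char='t'
After 6 (b): row=4 col=11 char='s'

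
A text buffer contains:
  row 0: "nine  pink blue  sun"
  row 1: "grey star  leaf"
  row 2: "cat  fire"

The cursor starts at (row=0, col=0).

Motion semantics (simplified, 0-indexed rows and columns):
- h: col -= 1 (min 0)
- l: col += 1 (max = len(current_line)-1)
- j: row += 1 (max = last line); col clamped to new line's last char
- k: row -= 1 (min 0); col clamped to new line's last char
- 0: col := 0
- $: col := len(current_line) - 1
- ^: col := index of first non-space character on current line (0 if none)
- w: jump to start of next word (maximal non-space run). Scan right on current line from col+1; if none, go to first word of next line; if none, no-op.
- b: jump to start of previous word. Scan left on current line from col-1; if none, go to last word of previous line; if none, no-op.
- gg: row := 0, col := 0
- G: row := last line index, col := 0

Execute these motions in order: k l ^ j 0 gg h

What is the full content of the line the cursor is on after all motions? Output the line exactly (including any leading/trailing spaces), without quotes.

After 1 (k): row=0 col=0 char='n'
After 2 (l): row=0 col=1 char='i'
After 3 (^): row=0 col=0 char='n'
After 4 (j): row=1 col=0 char='g'
After 5 (0): row=1 col=0 char='g'
After 6 (gg): row=0 col=0 char='n'
After 7 (h): row=0 col=0 char='n'

Answer: nine  pink blue  sun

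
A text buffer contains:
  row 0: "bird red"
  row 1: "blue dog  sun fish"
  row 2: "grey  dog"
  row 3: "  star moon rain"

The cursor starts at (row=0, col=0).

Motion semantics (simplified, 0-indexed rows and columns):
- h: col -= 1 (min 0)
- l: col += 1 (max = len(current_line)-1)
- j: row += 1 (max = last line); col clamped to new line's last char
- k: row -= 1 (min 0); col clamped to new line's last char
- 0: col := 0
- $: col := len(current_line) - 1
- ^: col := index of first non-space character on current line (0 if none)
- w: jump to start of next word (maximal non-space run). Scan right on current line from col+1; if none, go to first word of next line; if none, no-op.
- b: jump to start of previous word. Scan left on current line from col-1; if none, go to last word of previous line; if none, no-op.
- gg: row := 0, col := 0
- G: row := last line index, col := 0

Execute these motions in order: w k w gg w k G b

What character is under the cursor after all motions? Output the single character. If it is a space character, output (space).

Answer: d

Derivation:
After 1 (w): row=0 col=5 char='r'
After 2 (k): row=0 col=5 char='r'
After 3 (w): row=1 col=0 char='b'
After 4 (gg): row=0 col=0 char='b'
After 5 (w): row=0 col=5 char='r'
After 6 (k): row=0 col=5 char='r'
After 7 (G): row=3 col=0 char='_'
After 8 (b): row=2 col=6 char='d'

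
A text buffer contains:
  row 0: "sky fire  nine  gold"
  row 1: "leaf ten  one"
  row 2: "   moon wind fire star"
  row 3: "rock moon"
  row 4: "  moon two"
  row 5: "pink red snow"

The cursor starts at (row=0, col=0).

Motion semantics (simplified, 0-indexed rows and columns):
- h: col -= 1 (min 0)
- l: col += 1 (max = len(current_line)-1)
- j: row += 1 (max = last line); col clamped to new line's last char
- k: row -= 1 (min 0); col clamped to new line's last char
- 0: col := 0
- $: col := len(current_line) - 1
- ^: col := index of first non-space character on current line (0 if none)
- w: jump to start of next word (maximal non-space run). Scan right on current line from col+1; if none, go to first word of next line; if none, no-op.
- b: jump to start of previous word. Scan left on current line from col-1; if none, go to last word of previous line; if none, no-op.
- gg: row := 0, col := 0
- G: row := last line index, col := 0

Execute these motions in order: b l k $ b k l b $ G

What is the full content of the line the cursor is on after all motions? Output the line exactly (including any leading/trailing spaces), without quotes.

After 1 (b): row=0 col=0 char='s'
After 2 (l): row=0 col=1 char='k'
After 3 (k): row=0 col=1 char='k'
After 4 ($): row=0 col=19 char='d'
After 5 (b): row=0 col=16 char='g'
After 6 (k): row=0 col=16 char='g'
After 7 (l): row=0 col=17 char='o'
After 8 (b): row=0 col=16 char='g'
After 9 ($): row=0 col=19 char='d'
After 10 (G): row=5 col=0 char='p'

Answer: pink red snow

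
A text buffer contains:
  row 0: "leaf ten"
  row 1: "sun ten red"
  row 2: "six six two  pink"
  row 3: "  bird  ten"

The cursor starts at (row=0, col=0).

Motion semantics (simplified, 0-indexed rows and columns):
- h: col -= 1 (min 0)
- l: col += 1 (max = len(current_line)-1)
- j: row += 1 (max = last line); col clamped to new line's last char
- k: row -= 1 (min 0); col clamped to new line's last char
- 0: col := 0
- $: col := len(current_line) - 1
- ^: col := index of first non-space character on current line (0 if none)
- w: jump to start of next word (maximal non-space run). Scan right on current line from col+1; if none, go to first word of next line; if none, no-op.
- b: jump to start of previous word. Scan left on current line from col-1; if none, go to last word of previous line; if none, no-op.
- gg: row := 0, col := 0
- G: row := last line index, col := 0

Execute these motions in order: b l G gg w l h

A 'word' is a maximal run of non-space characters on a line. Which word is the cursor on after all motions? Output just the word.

After 1 (b): row=0 col=0 char='l'
After 2 (l): row=0 col=1 char='e'
After 3 (G): row=3 col=0 char='_'
After 4 (gg): row=0 col=0 char='l'
After 5 (w): row=0 col=5 char='t'
After 6 (l): row=0 col=6 char='e'
After 7 (h): row=0 col=5 char='t'

Answer: ten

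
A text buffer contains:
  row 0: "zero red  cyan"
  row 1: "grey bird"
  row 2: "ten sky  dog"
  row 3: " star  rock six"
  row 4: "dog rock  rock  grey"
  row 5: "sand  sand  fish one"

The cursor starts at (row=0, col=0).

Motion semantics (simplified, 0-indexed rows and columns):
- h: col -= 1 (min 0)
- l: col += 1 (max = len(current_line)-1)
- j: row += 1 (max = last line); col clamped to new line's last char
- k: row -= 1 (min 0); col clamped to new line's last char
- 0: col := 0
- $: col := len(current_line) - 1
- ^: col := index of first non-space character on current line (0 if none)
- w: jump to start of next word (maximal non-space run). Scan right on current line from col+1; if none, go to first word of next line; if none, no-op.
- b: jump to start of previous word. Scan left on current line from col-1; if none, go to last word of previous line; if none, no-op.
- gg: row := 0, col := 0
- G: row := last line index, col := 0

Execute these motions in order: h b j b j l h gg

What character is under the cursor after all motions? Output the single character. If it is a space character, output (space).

After 1 (h): row=0 col=0 char='z'
After 2 (b): row=0 col=0 char='z'
After 3 (j): row=1 col=0 char='g'
After 4 (b): row=0 col=10 char='c'
After 5 (j): row=1 col=8 char='d'
After 6 (l): row=1 col=8 char='d'
After 7 (h): row=1 col=7 char='r'
After 8 (gg): row=0 col=0 char='z'

Answer: z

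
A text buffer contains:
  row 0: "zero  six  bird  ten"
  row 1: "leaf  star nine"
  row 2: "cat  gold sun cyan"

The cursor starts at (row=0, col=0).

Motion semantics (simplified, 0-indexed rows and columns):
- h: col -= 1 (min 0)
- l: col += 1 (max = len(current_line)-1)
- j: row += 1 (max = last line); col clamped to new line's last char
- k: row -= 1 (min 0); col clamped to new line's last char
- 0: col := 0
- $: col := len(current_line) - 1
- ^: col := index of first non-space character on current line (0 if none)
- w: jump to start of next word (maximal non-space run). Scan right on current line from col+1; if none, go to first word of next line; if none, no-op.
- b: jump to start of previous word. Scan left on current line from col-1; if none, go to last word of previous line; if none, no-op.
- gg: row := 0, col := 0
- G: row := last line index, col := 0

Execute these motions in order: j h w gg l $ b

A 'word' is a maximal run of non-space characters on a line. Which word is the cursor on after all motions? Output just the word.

After 1 (j): row=1 col=0 char='l'
After 2 (h): row=1 col=0 char='l'
After 3 (w): row=1 col=6 char='s'
After 4 (gg): row=0 col=0 char='z'
After 5 (l): row=0 col=1 char='e'
After 6 ($): row=0 col=19 char='n'
After 7 (b): row=0 col=17 char='t'

Answer: ten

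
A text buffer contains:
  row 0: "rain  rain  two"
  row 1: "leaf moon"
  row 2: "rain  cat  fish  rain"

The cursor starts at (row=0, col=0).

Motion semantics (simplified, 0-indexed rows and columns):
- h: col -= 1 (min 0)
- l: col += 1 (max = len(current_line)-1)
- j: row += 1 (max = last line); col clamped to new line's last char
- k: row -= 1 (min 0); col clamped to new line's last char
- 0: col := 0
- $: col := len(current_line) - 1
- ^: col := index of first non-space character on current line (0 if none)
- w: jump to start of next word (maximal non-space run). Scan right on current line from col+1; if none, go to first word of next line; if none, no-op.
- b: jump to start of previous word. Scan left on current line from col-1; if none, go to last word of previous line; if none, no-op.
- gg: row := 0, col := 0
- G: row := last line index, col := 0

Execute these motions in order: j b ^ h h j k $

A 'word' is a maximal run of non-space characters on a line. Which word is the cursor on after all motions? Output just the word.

After 1 (j): row=1 col=0 char='l'
After 2 (b): row=0 col=12 char='t'
After 3 (^): row=0 col=0 char='r'
After 4 (h): row=0 col=0 char='r'
After 5 (h): row=0 col=0 char='r'
After 6 (j): row=1 col=0 char='l'
After 7 (k): row=0 col=0 char='r'
After 8 ($): row=0 col=14 char='o'

Answer: two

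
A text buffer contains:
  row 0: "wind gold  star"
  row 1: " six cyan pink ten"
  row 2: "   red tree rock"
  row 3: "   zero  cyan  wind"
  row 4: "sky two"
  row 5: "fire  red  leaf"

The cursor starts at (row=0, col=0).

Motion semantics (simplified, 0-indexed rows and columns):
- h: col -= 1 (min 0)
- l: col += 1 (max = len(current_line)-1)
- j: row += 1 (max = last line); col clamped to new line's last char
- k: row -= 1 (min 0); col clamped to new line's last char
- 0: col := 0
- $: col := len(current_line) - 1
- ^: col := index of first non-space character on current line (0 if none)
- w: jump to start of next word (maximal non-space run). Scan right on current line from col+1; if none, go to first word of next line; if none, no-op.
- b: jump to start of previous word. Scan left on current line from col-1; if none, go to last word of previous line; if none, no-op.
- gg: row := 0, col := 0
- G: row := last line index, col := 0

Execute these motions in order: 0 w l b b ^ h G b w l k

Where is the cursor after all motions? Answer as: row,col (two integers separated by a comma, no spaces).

Answer: 4,1

Derivation:
After 1 (0): row=0 col=0 char='w'
After 2 (w): row=0 col=5 char='g'
After 3 (l): row=0 col=6 char='o'
After 4 (b): row=0 col=5 char='g'
After 5 (b): row=0 col=0 char='w'
After 6 (^): row=0 col=0 char='w'
After 7 (h): row=0 col=0 char='w'
After 8 (G): row=5 col=0 char='f'
After 9 (b): row=4 col=4 char='t'
After 10 (w): row=5 col=0 char='f'
After 11 (l): row=5 col=1 char='i'
After 12 (k): row=4 col=1 char='k'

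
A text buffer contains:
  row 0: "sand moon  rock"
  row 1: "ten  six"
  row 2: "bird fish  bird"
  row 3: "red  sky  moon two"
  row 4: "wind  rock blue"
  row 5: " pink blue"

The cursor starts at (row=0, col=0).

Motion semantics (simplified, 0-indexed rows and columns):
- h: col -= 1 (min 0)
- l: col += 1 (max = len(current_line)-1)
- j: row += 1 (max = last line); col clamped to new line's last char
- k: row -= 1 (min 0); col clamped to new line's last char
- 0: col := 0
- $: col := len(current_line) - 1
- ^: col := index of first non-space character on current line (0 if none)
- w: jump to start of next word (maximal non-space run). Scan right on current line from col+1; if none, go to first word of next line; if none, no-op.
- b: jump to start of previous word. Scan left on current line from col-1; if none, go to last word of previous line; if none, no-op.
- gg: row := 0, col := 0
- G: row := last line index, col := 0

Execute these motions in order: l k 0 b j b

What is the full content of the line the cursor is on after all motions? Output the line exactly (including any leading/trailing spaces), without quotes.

After 1 (l): row=0 col=1 char='a'
After 2 (k): row=0 col=1 char='a'
After 3 (0): row=0 col=0 char='s'
After 4 (b): row=0 col=0 char='s'
After 5 (j): row=1 col=0 char='t'
After 6 (b): row=0 col=11 char='r'

Answer: sand moon  rock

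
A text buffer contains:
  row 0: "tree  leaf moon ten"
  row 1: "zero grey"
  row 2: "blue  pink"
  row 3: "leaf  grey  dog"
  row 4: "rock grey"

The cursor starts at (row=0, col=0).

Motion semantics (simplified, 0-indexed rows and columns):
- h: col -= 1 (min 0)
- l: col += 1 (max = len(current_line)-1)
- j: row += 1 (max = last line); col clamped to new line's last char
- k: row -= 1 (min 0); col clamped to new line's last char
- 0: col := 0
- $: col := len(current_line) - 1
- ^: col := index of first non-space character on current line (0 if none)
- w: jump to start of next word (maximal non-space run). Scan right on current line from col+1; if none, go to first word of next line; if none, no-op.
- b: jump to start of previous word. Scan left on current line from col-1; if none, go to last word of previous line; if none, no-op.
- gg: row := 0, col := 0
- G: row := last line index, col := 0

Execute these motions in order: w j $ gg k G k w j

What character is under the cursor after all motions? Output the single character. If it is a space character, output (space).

Answer: r

Derivation:
After 1 (w): row=0 col=6 char='l'
After 2 (j): row=1 col=6 char='r'
After 3 ($): row=1 col=8 char='y'
After 4 (gg): row=0 col=0 char='t'
After 5 (k): row=0 col=0 char='t'
After 6 (G): row=4 col=0 char='r'
After 7 (k): row=3 col=0 char='l'
After 8 (w): row=3 col=6 char='g'
After 9 (j): row=4 col=6 char='r'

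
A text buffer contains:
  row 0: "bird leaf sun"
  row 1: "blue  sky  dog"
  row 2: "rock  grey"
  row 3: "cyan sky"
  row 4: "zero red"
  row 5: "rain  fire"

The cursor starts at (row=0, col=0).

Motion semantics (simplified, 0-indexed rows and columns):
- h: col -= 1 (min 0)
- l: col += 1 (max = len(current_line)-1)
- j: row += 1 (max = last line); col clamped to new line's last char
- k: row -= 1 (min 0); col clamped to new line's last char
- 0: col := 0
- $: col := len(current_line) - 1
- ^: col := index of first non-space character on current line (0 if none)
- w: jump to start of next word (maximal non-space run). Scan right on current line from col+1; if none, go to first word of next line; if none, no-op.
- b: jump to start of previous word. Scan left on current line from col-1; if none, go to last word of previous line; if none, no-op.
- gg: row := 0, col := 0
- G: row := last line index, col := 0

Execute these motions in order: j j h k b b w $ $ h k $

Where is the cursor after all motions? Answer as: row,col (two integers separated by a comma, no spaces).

After 1 (j): row=1 col=0 char='b'
After 2 (j): row=2 col=0 char='r'
After 3 (h): row=2 col=0 char='r'
After 4 (k): row=1 col=0 char='b'
After 5 (b): row=0 col=10 char='s'
After 6 (b): row=0 col=5 char='l'
After 7 (w): row=0 col=10 char='s'
After 8 ($): row=0 col=12 char='n'
After 9 ($): row=0 col=12 char='n'
After 10 (h): row=0 col=11 char='u'
After 11 (k): row=0 col=11 char='u'
After 12 ($): row=0 col=12 char='n'

Answer: 0,12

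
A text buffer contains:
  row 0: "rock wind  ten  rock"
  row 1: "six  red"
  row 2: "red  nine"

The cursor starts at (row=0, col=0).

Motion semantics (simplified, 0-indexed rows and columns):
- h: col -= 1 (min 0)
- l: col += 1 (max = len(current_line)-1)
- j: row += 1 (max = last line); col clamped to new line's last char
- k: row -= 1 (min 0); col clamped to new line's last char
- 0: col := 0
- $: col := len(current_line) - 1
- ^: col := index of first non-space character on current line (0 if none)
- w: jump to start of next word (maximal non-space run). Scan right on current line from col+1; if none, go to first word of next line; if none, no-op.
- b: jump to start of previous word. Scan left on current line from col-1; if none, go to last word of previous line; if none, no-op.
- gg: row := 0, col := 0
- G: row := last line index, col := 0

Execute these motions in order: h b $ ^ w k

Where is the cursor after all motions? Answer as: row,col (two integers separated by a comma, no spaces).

Answer: 0,5

Derivation:
After 1 (h): row=0 col=0 char='r'
After 2 (b): row=0 col=0 char='r'
After 3 ($): row=0 col=19 char='k'
After 4 (^): row=0 col=0 char='r'
After 5 (w): row=0 col=5 char='w'
After 6 (k): row=0 col=5 char='w'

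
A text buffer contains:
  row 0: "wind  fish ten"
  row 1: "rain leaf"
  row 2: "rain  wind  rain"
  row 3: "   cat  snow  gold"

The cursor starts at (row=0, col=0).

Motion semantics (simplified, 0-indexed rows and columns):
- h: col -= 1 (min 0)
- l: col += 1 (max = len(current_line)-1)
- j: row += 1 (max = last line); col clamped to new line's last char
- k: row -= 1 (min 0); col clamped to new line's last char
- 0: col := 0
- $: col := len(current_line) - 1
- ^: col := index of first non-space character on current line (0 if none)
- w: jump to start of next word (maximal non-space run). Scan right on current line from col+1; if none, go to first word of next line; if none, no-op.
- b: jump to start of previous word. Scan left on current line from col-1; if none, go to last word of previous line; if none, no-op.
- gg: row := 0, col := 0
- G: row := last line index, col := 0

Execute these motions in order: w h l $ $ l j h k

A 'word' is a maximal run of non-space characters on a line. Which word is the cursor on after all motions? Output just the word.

After 1 (w): row=0 col=6 char='f'
After 2 (h): row=0 col=5 char='_'
After 3 (l): row=0 col=6 char='f'
After 4 ($): row=0 col=13 char='n'
After 5 ($): row=0 col=13 char='n'
After 6 (l): row=0 col=13 char='n'
After 7 (j): row=1 col=8 char='f'
After 8 (h): row=1 col=7 char='a'
After 9 (k): row=0 col=7 char='i'

Answer: fish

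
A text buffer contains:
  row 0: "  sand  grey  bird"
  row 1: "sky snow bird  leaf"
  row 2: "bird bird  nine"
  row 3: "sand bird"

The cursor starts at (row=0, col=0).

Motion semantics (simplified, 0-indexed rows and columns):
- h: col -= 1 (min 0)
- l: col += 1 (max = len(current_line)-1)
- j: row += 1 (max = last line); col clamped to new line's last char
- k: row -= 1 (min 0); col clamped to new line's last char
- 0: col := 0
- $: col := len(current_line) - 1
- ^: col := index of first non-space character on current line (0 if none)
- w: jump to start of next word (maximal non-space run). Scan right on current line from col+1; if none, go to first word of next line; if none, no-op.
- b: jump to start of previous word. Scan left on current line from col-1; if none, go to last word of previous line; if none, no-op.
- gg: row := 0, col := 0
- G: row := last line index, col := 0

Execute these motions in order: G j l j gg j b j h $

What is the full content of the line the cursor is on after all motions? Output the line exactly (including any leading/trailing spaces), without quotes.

After 1 (G): row=3 col=0 char='s'
After 2 (j): row=3 col=0 char='s'
After 3 (l): row=3 col=1 char='a'
After 4 (j): row=3 col=1 char='a'
After 5 (gg): row=0 col=0 char='_'
After 6 (j): row=1 col=0 char='s'
After 7 (b): row=0 col=14 char='b'
After 8 (j): row=1 col=14 char='_'
After 9 (h): row=1 col=13 char='_'
After 10 ($): row=1 col=18 char='f'

Answer: sky snow bird  leaf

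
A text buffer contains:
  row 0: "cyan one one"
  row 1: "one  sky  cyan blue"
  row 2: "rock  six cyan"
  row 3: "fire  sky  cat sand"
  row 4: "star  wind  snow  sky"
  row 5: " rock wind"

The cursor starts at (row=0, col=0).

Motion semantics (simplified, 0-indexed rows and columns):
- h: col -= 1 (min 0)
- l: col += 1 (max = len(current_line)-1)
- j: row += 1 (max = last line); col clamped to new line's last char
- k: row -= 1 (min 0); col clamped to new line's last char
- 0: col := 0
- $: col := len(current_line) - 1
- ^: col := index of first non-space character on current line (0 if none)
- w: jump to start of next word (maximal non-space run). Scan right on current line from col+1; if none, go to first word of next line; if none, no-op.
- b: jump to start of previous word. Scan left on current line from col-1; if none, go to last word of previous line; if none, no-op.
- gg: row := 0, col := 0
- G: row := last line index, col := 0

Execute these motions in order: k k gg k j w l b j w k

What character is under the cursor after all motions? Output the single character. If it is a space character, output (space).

After 1 (k): row=0 col=0 char='c'
After 2 (k): row=0 col=0 char='c'
After 3 (gg): row=0 col=0 char='c'
After 4 (k): row=0 col=0 char='c'
After 5 (j): row=1 col=0 char='o'
After 6 (w): row=1 col=5 char='s'
After 7 (l): row=1 col=6 char='k'
After 8 (b): row=1 col=5 char='s'
After 9 (j): row=2 col=5 char='_'
After 10 (w): row=2 col=6 char='s'
After 11 (k): row=1 col=6 char='k'

Answer: k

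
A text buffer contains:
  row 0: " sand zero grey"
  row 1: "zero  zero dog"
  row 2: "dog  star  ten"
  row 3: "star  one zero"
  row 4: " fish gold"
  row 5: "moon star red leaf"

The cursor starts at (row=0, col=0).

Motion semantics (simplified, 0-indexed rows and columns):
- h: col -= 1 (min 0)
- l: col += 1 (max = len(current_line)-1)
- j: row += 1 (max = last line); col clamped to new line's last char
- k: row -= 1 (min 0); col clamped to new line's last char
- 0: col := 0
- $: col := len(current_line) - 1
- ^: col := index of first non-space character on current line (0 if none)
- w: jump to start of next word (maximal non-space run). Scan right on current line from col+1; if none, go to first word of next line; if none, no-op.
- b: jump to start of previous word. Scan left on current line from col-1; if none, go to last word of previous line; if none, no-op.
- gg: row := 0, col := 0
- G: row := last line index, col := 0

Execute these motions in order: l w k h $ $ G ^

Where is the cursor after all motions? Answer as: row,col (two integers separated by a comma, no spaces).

After 1 (l): row=0 col=1 char='s'
After 2 (w): row=0 col=6 char='z'
After 3 (k): row=0 col=6 char='z'
After 4 (h): row=0 col=5 char='_'
After 5 ($): row=0 col=14 char='y'
After 6 ($): row=0 col=14 char='y'
After 7 (G): row=5 col=0 char='m'
After 8 (^): row=5 col=0 char='m'

Answer: 5,0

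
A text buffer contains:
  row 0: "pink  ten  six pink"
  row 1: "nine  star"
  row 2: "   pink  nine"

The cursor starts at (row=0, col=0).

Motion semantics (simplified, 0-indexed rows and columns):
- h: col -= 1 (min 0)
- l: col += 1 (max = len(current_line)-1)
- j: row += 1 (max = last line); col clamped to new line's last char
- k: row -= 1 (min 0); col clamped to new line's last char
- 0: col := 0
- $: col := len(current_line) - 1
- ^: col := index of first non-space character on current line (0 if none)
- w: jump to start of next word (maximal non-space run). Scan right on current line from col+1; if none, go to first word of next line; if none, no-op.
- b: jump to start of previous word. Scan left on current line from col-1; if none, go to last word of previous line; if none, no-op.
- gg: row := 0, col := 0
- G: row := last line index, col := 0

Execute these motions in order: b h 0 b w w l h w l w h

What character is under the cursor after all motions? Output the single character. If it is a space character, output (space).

Answer: n

Derivation:
After 1 (b): row=0 col=0 char='p'
After 2 (h): row=0 col=0 char='p'
After 3 (0): row=0 col=0 char='p'
After 4 (b): row=0 col=0 char='p'
After 5 (w): row=0 col=6 char='t'
After 6 (w): row=0 col=11 char='s'
After 7 (l): row=0 col=12 char='i'
After 8 (h): row=0 col=11 char='s'
After 9 (w): row=0 col=15 char='p'
After 10 (l): row=0 col=16 char='i'
After 11 (w): row=1 col=0 char='n'
After 12 (h): row=1 col=0 char='n'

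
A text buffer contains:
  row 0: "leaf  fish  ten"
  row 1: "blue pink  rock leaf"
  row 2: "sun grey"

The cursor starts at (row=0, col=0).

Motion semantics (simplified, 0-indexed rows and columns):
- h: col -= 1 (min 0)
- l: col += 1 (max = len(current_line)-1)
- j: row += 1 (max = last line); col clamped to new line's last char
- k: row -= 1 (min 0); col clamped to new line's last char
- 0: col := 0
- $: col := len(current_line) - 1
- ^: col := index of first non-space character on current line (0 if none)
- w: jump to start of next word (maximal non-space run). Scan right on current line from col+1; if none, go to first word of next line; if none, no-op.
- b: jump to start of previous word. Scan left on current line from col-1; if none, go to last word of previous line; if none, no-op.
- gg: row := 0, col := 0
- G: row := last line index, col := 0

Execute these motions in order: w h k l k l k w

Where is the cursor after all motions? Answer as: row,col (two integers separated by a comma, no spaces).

Answer: 0,12

Derivation:
After 1 (w): row=0 col=6 char='f'
After 2 (h): row=0 col=5 char='_'
After 3 (k): row=0 col=5 char='_'
After 4 (l): row=0 col=6 char='f'
After 5 (k): row=0 col=6 char='f'
After 6 (l): row=0 col=7 char='i'
After 7 (k): row=0 col=7 char='i'
After 8 (w): row=0 col=12 char='t'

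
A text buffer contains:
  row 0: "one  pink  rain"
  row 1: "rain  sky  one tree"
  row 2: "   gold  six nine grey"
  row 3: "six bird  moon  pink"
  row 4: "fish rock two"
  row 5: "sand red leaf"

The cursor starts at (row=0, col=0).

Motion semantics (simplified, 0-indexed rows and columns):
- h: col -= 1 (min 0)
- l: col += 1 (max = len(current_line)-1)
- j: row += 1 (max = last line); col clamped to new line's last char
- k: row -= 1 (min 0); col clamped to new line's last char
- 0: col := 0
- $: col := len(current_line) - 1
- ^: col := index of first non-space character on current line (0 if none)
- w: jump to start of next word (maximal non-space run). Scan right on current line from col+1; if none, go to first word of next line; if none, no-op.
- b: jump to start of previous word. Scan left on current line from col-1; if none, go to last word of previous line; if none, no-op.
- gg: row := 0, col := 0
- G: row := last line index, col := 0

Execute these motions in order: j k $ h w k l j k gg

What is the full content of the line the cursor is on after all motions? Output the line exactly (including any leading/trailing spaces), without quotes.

After 1 (j): row=1 col=0 char='r'
After 2 (k): row=0 col=0 char='o'
After 3 ($): row=0 col=14 char='n'
After 4 (h): row=0 col=13 char='i'
After 5 (w): row=1 col=0 char='r'
After 6 (k): row=0 col=0 char='o'
After 7 (l): row=0 col=1 char='n'
After 8 (j): row=1 col=1 char='a'
After 9 (k): row=0 col=1 char='n'
After 10 (gg): row=0 col=0 char='o'

Answer: one  pink  rain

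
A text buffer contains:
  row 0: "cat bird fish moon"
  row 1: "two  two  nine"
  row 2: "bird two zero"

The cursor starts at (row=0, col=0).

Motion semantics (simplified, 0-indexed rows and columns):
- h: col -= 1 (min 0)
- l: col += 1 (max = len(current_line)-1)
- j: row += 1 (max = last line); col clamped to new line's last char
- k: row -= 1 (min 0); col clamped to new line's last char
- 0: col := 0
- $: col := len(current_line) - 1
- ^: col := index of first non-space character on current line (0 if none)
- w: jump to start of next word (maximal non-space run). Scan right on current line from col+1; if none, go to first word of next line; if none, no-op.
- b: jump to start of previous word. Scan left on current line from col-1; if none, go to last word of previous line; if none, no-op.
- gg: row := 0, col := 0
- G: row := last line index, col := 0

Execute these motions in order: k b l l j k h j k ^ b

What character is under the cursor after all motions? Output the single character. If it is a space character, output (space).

After 1 (k): row=0 col=0 char='c'
After 2 (b): row=0 col=0 char='c'
After 3 (l): row=0 col=1 char='a'
After 4 (l): row=0 col=2 char='t'
After 5 (j): row=1 col=2 char='o'
After 6 (k): row=0 col=2 char='t'
After 7 (h): row=0 col=1 char='a'
After 8 (j): row=1 col=1 char='w'
After 9 (k): row=0 col=1 char='a'
After 10 (^): row=0 col=0 char='c'
After 11 (b): row=0 col=0 char='c'

Answer: c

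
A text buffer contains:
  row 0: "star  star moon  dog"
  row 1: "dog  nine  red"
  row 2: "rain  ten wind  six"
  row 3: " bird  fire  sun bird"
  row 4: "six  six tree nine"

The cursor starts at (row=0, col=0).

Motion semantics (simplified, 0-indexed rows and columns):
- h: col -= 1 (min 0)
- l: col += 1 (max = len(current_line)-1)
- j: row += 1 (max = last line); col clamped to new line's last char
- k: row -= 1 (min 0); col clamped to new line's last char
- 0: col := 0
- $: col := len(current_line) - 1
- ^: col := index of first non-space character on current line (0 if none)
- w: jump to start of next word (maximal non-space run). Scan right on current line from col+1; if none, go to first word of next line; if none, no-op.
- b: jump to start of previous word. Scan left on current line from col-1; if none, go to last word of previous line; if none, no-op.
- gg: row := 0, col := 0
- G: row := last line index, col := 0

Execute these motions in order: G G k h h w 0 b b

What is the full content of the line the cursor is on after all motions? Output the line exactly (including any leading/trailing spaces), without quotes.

Answer: rain  ten wind  six

Derivation:
After 1 (G): row=4 col=0 char='s'
After 2 (G): row=4 col=0 char='s'
After 3 (k): row=3 col=0 char='_'
After 4 (h): row=3 col=0 char='_'
After 5 (h): row=3 col=0 char='_'
After 6 (w): row=3 col=1 char='b'
After 7 (0): row=3 col=0 char='_'
After 8 (b): row=2 col=16 char='s'
After 9 (b): row=2 col=10 char='w'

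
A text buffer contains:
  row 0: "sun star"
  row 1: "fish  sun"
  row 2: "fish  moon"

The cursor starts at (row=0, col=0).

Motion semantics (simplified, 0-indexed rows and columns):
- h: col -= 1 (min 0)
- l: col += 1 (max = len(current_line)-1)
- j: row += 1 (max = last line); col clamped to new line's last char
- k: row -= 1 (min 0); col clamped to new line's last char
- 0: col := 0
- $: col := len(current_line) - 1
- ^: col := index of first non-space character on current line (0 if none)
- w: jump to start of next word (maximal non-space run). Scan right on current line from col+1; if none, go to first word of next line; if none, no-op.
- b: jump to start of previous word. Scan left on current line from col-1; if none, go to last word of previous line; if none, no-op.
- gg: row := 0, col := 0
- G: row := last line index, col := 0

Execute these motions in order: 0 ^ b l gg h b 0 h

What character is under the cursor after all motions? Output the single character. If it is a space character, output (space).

Answer: s

Derivation:
After 1 (0): row=0 col=0 char='s'
After 2 (^): row=0 col=0 char='s'
After 3 (b): row=0 col=0 char='s'
After 4 (l): row=0 col=1 char='u'
After 5 (gg): row=0 col=0 char='s'
After 6 (h): row=0 col=0 char='s'
After 7 (b): row=0 col=0 char='s'
After 8 (0): row=0 col=0 char='s'
After 9 (h): row=0 col=0 char='s'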